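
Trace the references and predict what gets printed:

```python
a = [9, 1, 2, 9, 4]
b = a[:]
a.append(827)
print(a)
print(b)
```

Key concept: slice [:] creates copy.
Step by step:
`a = [9, 1, 2, 9, 4]` → a = [9, 1, 2, 9, 4]
`b = a[:]` → b = [9, 1, 2, 9, 4]
`a.append(827)` → a = [9, 1, 2, 9, 4, 827]
`print(a)` → prints [9, 1, 2, 9, 4, 827]
`print(b)` → prints [9, 1, 2, 9, 4]

Answer:
[9, 1, 2, 9, 4, 827]
[9, 1, 2, 9, 4]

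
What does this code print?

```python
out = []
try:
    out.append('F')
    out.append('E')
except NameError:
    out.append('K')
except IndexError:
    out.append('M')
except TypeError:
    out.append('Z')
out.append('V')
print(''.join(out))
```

Execution trace: 'F' (try body) → 'E' (try body, no exception) → 'V' (after the try/except). Output: FEV

Answer: FEV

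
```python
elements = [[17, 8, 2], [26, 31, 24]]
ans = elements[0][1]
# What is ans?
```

Trace:
`elements = [[17, 8, 2], [26, 31, 24]]` → elements = [[17, 8, 2], [26, 31, 24]]
`ans = elements[0][1]` → ans = 8
So ans = 8

Answer: 8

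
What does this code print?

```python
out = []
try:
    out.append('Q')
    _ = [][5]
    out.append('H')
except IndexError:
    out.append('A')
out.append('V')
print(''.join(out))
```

Execution trace: 'Q' (try body) → 'A' (except IndexError) → 'V' (after the try/except). Output: QAV

Answer: QAV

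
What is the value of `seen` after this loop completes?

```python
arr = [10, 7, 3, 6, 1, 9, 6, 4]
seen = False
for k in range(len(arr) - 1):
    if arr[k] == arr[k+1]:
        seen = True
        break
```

Check consecutive duplicates in [10, 7, 3, 6, 1, 9, 6, 4]
`seen` takes the values: False

Answer: False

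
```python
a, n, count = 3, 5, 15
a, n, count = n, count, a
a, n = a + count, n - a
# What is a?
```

Trace:
`a, n, count = 3, 5, 15` → a = 3; n = 5; count = 15
`a, n, count = n, count, a` → a = 5; n = 15; count = 3
`a, n = a + count, n - a` → a = 8; n = 10
So a = 8

Answer: 8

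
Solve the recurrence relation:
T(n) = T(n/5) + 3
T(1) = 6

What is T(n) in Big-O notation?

Each step divides n by 5 and adds 3. After log_5(n) steps we reach T(1)=6. So T(n) = 3·log_5(n) + 6 = O(log n).

Answer: O(log n)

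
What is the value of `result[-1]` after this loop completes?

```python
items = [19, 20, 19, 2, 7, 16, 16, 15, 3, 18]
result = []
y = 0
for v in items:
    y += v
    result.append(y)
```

Cumulative sum ends at 135
`result` takes the values: [] → [19] → [19, 39] → [19, 39, 58] → [19, 39, 58, 60] → [19, 39, 58, 60, 67] → [19, 39, 58, 60, 67, 83] → [19, 39, 58, 60, 67, 83, 99] → [19, 39, 58, 60, 67, 83, 99, 114] → [19, 39, 58, 60, 67, 83, 99, 114, 117] → [19, 39, 58, 60, 67, 83, 99, 114, 117, 135]
So `result[-1]` = 135

Answer: 135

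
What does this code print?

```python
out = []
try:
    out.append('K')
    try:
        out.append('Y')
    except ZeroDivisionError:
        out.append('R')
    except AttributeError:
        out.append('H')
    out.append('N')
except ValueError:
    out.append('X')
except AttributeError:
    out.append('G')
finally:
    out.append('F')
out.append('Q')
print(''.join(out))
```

Execution trace: 'K' (try body) → 'Y' (inner try body, no exception) → 'N' (try body, no exception) → 'F' (finally) → 'Q' (after the try/except). Output: KYNFQ

Answer: KYNFQ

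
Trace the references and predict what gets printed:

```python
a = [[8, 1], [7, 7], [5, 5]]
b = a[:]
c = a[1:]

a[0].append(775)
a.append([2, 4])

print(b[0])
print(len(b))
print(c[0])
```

Key concept: slice with nested mutation.
Step by step:
`a = [[8, 1], [7, 7], [5, 5]]` → a = [[8, 1], [7, 7], [5, 5]]
`b = a[:]` → b = [[8, 1], [7, 7], [5, 5]]
`c = a[1:]` → c = [[7, 7], [5, 5]]
`a[0].append(775)` → a = [[8, 1, 775], [7, 7], [5, 5]]; b = [[8, 1, 775], [7, 7], [5, 5]]
`a.append([2, 4])` → a = [[8, 1, 775], [7, 7], [5, 5], [2, 4]]
`print(b[0])` → prints [8, 1, 775]
`print(len(b))` → prints 3
`print(c[0])` → prints [7, 7]

Answer:
[8, 1, 775]
3
[7, 7]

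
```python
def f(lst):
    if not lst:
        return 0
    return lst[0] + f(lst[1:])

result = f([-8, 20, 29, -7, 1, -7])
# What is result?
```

(-8) + 20 + 29 + (-7) + 1 + (-7) + 0 = 28

Answer: 28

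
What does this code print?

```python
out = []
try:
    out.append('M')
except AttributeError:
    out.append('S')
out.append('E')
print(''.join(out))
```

Execution trace: 'M' (try body, no exception) → 'E' (after the try/except). Output: ME

Answer: ME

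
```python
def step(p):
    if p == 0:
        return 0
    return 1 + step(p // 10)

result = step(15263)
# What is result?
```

Count of digits of 15263: 5

Answer: 5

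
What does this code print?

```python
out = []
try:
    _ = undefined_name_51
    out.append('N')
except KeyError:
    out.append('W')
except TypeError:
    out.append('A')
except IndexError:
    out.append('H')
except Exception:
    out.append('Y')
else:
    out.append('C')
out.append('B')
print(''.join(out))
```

Execution trace: 'Y' (except Exception) → 'B' (after the try/except). Output: YB

Answer: YB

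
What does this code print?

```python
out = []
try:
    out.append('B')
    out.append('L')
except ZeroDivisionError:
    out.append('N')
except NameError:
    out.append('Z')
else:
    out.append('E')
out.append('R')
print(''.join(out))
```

Execution trace: 'B' (try body) → 'L' (try body, no exception) → 'E' (else) → 'R' (after the try/except). Output: BLER

Answer: BLER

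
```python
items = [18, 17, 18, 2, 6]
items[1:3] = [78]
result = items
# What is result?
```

Trace:
`items = [18, 17, 18, 2, 6]` → items = [18, 17, 18, 2, 6]
`items[1:3] = [78]` → items = [18, 78, 2, 6]
`result = items` → result = [18, 78, 2, 6]
So result = [18, 78, 2, 6]

Answer: [18, 78, 2, 6]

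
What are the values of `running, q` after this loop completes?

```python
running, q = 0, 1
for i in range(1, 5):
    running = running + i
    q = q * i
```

Sum and factorial of 1 to 4
`running, q` takes the values: (0, 1) → (1, 1) → (3, 1) → (3, 2) → (6, 2) → (6, 6) → (10, 6) → (10, 24)

Answer: 10, 24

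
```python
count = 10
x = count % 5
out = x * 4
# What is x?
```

Trace:
`count = 10` → count = 10
`x = count % 5` → x = 0
`out = x * 4` → out = 0
So x = 0

Answer: 0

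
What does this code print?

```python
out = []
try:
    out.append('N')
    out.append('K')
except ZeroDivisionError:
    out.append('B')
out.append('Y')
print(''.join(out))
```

Execution trace: 'N' (try body) → 'K' (try body, no exception) → 'Y' (after the try/except). Output: NKY

Answer: NKY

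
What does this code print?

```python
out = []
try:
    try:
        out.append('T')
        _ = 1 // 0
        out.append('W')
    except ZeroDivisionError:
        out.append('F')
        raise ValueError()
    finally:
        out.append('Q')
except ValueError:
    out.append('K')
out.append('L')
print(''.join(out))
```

Execution trace: 'T' (inner try body) → 'F' (inner except ZeroDivisionError) → 'Q' (inner finally) → 'K' (outer except ValueError) → 'L' (after the try/except). Output: TFQKL

Answer: TFQKL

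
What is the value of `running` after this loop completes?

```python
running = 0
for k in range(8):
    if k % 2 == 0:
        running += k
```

Sum of even numbers 0 to 7
`running` takes the values: 0 → 2 → 6 → 12

Answer: 12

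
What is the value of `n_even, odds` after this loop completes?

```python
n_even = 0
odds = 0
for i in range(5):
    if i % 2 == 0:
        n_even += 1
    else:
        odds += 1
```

Count evens and odds in range(5)
`n_even, odds` takes the values: (0, 0) → (1, 0) → (1, 1) → (2, 1) → (2, 2) → (3, 2)

Answer: 3, 2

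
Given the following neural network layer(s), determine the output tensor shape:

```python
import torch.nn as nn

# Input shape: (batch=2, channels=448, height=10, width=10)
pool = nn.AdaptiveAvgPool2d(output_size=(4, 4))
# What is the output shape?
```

Input: (2, 448, 10, 10) -> Output: (2, 448, 4, 4)

Answer: (2, 448, 4, 4)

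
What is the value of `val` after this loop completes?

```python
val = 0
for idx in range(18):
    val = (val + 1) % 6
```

Increment mod 6, 18 times = 0
`val` takes the values: 0 → 1 → 2 → 3 → 4 → 5 → 0 → 1 → 2 → 3 → 4 → 5 → 0 → 1 → 2 → 3 → 4 → 5 → 0

Answer: 0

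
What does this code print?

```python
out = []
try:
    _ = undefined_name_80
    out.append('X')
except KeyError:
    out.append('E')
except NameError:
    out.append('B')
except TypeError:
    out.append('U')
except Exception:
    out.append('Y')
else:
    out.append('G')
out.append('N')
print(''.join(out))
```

Execution trace: 'B' (except NameError) → 'N' (after the try/except). Output: BN

Answer: BN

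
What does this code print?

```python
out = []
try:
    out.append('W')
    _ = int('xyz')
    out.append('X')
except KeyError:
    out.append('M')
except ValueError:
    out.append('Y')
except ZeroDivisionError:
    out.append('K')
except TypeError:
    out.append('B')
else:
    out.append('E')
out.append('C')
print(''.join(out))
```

Execution trace: 'W' (try body) → 'Y' (except ValueError) → 'C' (after the try/except). Output: WYC

Answer: WYC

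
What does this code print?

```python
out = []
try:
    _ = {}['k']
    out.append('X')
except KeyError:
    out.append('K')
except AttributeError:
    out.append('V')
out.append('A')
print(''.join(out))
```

Execution trace: 'K' (except KeyError) → 'A' (after the try/except). Output: KA

Answer: KA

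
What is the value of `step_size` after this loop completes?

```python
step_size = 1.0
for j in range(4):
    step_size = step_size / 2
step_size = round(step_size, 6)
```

Halving LR 4 times: 1 / 2^4
`step_size` takes the values: 1.0 → 0.5 → 0.25 → 0.125 → 0.0625

Answer: 0.0625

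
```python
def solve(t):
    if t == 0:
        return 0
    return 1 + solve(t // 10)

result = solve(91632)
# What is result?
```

Count of digits of 91632: 5

Answer: 5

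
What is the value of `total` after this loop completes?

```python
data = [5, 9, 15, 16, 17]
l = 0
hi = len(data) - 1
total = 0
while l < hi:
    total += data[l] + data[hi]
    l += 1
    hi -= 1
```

Sum of pairs from ends
`total` takes the values: 0 → 22 → 47

Answer: 47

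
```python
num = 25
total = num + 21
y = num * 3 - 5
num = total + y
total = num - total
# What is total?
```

Trace:
`num = 25` → num = 25
`total = num + 21` → total = 46
`y = num * 3 - 5` → y = 70
`num = total + y` → num = 116
`total = num - total` → total = 70
So total = 70

Answer: 70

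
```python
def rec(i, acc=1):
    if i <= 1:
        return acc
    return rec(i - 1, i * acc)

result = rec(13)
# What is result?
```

Accumulator trace (n, acc): (13, 1) -> (12, 13) -> (11, 156) -> (10, 1716) -> (9, 17160) -> (8, 154440) -> (7, 1235520) -> (6, 8648640) -> (5, 51891840) -> (4, 259459200) -> (3, 1037836800) -> (2, 3113510400) -> (1, 6227020800) -> return 6227020800

Answer: 6227020800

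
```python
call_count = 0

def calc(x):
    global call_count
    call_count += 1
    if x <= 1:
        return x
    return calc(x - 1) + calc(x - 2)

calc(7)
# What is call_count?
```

Calls(x) = 1 + Calls(x-1) + Calls(x-2); Calls(0)=Calls(1)=1. For x=7 this gives 41.

Answer: 41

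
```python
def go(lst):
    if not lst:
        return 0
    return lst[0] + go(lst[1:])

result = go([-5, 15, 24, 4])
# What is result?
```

(-5) + 15 + 24 + 4 + 0 = 38

Answer: 38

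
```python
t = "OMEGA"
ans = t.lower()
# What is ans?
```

Trace:
`t = "OMEGA"` → t = 'OMEGA'
`ans = t.lower()` → ans = 'omega'
So ans = 'omega'

Answer: 'omega'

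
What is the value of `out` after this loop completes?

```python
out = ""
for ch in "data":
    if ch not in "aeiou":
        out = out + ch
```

Remove vowels from 'data'
`out` takes the values: "" → "d" → "dt"

Answer: "dt"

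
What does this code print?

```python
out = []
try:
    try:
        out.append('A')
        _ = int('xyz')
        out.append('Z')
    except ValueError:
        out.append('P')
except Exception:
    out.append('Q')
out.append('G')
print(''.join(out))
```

Execution trace: 'A' (inner try body) → 'P' (inner except ValueError) → 'G' (after the try/except). Output: APG

Answer: APG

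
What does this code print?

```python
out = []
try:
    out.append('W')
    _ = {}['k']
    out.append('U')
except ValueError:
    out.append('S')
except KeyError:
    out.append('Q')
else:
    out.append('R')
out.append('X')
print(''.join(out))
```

Execution trace: 'W' (try body) → 'Q' (except KeyError) → 'X' (after the try/except). Output: WQX

Answer: WQX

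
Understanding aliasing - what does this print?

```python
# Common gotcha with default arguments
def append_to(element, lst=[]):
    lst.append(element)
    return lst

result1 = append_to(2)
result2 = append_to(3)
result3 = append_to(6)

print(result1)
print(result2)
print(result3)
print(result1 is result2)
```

Key concept: mutable default argument gotcha.
Step by step:
`result1 = append_to(2)` → result1 = [2]
`result2 = append_to(3)` → result1 = [2, 3] (same object as result2); result2 = [2, 3] (same object as result1)
`result3 = append_to(6)` → result1 = [2, 3, 6] (same object as result2, result3); result2 = [2, 3, 6] (same object as result1, result3); result3 = [2, 3, 6] (same object as result1, result2)
`print(result1)` → prints [2, 3, 6]
`print(result2)` → prints [2, 3, 6]
`print(result3)` → prints [2, 3, 6]
`print(result1 is result2)` → prints True

Answer:
[2, 3, 6]
[2, 3, 6]
[2, 3, 6]
True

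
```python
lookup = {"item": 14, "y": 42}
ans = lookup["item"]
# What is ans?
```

Trace:
`lookup = {"item": 14, "y": 42}` → lookup = {'item': 14, 'y': 42}
`ans = lookup["item"]` → ans = 14
So ans = 14

Answer: 14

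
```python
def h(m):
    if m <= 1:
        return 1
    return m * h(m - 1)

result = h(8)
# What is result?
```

h(8) = 8 * 7 * 6 * 5 * 4 * 3 * 2 * 1 = 40320

Answer: 40320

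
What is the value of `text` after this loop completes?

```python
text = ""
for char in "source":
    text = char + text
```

Reverse 'source'
`text` takes the values: "" → "s" → "os" → "uos" → "ruos" → "cruos" → "ecruos"

Answer: "ecruos"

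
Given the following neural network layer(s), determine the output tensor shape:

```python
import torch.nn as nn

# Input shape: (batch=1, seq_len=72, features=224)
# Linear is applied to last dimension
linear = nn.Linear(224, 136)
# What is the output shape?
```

Input: (1, 72, 224) -> Output: (1, 72, 136)

Answer: (1, 72, 136)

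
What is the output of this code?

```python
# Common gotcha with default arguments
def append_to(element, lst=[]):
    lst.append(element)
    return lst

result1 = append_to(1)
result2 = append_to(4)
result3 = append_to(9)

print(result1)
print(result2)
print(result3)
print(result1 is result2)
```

Key concept: mutable default argument gotcha.
Step by step:
`result1 = append_to(1)` → result1 = [1]
`result2 = append_to(4)` → result1 = [1, 4] (same object as result2); result2 = [1, 4] (same object as result1)
`result3 = append_to(9)` → result1 = [1, 4, 9] (same object as result2, result3); result2 = [1, 4, 9] (same object as result1, result3); result3 = [1, 4, 9] (same object as result1, result2)
`print(result1)` → prints [1, 4, 9]
`print(result2)` → prints [1, 4, 9]
`print(result3)` → prints [1, 4, 9]
`print(result1 is result2)` → prints True

Answer:
[1, 4, 9]
[1, 4, 9]
[1, 4, 9]
True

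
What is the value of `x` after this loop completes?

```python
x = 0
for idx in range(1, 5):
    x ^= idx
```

XOR of 1 to 4
`x` takes the values: 0 → 1 → 3 → 0 → 4

Answer: 4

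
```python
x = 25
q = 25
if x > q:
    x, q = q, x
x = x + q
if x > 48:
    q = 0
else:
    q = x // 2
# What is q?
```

Trace:
`x = 25` → x = 25
`q = 25` → q = 25
`if x > q: ...` → x > q is False → no variable changes
`x = x + q` → x = 50
`if x > 48: ...` → x > 48 is True → q = 0
So q = 0

Answer: 0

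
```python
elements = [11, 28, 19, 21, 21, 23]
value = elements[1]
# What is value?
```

Trace:
`elements = [11, 28, 19, 21, 21, 23]` → elements = [11, 28, 19, 21, 21, 23]
`value = elements[1]` → value = 28
So value = 28

Answer: 28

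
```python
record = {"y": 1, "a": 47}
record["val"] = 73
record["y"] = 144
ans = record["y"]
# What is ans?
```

Trace:
`record = {"y": 1, "a": 47}` → record = {'y': 1, 'a': 47}
`record["val"] = 73` → record = {'y': 1, 'a': 47, 'val': 73}
`record["y"] = 144` → record = {'y': 144, 'a': 47, 'val': 73}
`ans = record["y"]` → ans = 144
So ans = 144

Answer: 144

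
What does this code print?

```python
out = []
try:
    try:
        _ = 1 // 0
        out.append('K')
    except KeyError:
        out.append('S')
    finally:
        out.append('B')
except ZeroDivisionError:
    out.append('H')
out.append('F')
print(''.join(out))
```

Execution trace: 'B' (inner finally) → 'H' (outer except ZeroDivisionError) → 'F' (after the try/except). Output: BHF

Answer: BHF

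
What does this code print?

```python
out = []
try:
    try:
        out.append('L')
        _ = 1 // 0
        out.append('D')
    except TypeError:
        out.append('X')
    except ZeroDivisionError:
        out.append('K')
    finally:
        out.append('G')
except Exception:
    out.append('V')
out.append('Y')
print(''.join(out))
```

Execution trace: 'L' (inner try body) → 'K' (inner except ZeroDivisionError) → 'G' (inner finally) → 'Y' (after the try/except). Output: LKGY

Answer: LKGY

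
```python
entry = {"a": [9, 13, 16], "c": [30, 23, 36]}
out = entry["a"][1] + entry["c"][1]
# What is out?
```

Trace:
`entry = {"a": [9, 13, 16], "c": [30, 23, 36]}` → entry = {'a': [9, 13, 16], 'c': [30, 23, 36]}
`out = entry["a"][1] + entry["c"][1]` → out = 36
So out = 36

Answer: 36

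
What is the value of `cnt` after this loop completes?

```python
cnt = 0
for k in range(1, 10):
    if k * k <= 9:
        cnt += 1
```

Count numbers where k² ≤ 9
`cnt` takes the values: 0 → 1 → 2 → 3

Answer: 3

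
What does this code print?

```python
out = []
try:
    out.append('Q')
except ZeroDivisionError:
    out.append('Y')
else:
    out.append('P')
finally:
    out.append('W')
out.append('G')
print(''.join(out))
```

Execution trace: 'Q' (try body, no exception) → 'P' (else) → 'W' (finally) → 'G' (after the try/except). Output: QPWG

Answer: QPWG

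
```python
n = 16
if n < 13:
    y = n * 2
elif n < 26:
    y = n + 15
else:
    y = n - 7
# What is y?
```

Trace:
`n = 16` → n = 16
`if n < 13: ...` → n < 13 is False, n < 26 is True → y = 31
So y = 31

Answer: 31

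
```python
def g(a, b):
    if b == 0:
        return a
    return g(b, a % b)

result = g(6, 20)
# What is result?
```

g(6, 20) -> g(20, 6) -> g(6, 2) -> g(2, 0) -> 2

Answer: 2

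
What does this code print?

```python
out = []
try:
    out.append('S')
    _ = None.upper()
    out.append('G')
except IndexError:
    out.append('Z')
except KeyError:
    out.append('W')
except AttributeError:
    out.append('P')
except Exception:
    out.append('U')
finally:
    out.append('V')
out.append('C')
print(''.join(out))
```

Execution trace: 'S' (try body) → 'P' (except AttributeError) → 'V' (finally) → 'C' (after the try/except). Output: SPVC

Answer: SPVC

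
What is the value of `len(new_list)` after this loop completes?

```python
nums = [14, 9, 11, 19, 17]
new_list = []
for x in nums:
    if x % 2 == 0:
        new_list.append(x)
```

Count even numbers in [14, 9, 11, 19, 17]
`new_list` takes the values: [] → [14]
So `len(new_list)` = 1

Answer: 1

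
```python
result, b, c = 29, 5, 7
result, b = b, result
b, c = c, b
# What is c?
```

Trace:
`result, b, c = 29, 5, 7` → result = 29; b = 5; c = 7
`result, b = b, result` → result = 5; b = 29
`b, c = c, b` → b = 7; c = 29
So c = 29

Answer: 29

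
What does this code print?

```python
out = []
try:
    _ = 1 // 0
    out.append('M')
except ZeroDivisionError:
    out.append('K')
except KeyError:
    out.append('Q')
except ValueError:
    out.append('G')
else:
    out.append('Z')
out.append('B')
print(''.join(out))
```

Execution trace: 'K' (except ZeroDivisionError) → 'B' (after the try/except). Output: KB

Answer: KB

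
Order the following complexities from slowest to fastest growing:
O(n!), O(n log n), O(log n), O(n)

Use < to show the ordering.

Ordered by growth rate: O(log n) < O(n) < O(n log n) < O(n!)

Answer: O(log n) < O(n) < O(n log n) < O(n!)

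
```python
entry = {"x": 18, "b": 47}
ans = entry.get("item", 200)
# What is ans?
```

Trace:
`entry = {"x": 18, "b": 47}` → entry = {'x': 18, 'b': 47}
`ans = entry.get("item", 200)` → ans = 200
So ans = 200

Answer: 200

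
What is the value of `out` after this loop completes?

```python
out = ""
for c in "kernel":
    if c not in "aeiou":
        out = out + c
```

Remove vowels from 'kernel'
`out` takes the values: "" → "k" → "kr" → "krn" → "krnl"

Answer: "krnl"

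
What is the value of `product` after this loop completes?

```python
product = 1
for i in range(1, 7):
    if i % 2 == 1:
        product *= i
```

Product of odd numbers 1 to 6
`product` takes the values: 1 → 3 → 15

Answer: 15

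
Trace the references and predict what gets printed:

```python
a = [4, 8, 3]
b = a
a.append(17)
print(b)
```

Key concept: basic list aliasing.
Step by step:
`a = [4, 8, 3]` → a = [4, 8, 3]
`b = a` → b = [4, 8, 3] (same object as a)
`a.append(17)` → a = [4, 8, 3, 17] (same object as b); b = [4, 8, 3, 17] (same object as a)
`print(b)` → prints [4, 8, 3, 17]

Answer: [4, 8, 3, 17]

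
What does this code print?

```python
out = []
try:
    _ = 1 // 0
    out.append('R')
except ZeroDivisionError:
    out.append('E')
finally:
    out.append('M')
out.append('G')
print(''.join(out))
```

Execution trace: 'E' (except ZeroDivisionError) → 'M' (finally) → 'G' (after the try/except). Output: EMG

Answer: EMG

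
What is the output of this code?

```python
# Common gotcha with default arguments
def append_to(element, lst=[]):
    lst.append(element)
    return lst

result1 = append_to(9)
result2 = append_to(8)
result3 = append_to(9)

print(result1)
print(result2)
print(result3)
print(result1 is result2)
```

Key concept: mutable default argument gotcha.
Step by step:
`result1 = append_to(9)` → result1 = [9]
`result2 = append_to(8)` → result1 = [9, 8] (same object as result2); result2 = [9, 8] (same object as result1)
`result3 = append_to(9)` → result1 = [9, 8, 9] (same object as result2, result3); result2 = [9, 8, 9] (same object as result1, result3); result3 = [9, 8, 9] (same object as result1, result2)
`print(result1)` → prints [9, 8, 9]
`print(result2)` → prints [9, 8, 9]
`print(result3)` → prints [9, 8, 9]
`print(result1 is result2)` → prints True

Answer:
[9, 8, 9]
[9, 8, 9]
[9, 8, 9]
True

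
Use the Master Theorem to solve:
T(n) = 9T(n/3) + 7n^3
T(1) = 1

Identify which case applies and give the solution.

a=9, b=3, f(n)=7n^3. log_3(9) = 2. Since c=3 > 2 and the regularity condition holds (9(n/3)^3 = (9/3^3)n^3 with 9/3^3 < 1), Case 3 applies: T(n) = Θ(f(n)) = O(n^3).

Answer: O(n^3) - Case 3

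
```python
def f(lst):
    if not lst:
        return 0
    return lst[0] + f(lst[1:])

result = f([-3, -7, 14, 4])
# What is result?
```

(-3) + (-7) + 14 + 4 + 0 = 8

Answer: 8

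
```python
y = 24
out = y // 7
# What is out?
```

Trace:
`y = 24` → y = 24
`out = y // 7` → out = 3
So out = 3

Answer: 3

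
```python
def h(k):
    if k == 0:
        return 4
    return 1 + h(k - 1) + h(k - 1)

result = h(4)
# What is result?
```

h(k) = 1 + 2·h(k-1), h(0)=4. Closed form: (4+1)·2^4 - 1 = 79.

Answer: 79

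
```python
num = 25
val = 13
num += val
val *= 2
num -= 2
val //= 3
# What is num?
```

Trace:
`num = 25` → num = 25
`val = 13` → val = 13
`num += val` → num = 38
`val *= 2` → val = 26
`num -= 2` → num = 36
`val //= 3` → val = 8
So num = 36

Answer: 36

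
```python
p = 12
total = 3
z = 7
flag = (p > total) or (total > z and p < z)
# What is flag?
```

Trace:
`p = 12` → p = 12
`total = 3` → total = 3
`z = 7` → z = 7
`flag = (p > total) or (total > z and p < z)` → flag = True
So flag = True

Answer: True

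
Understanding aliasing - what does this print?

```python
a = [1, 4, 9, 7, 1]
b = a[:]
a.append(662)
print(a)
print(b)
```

Key concept: slice [:] creates copy.
Step by step:
`a = [1, 4, 9, 7, 1]` → a = [1, 4, 9, 7, 1]
`b = a[:]` → b = [1, 4, 9, 7, 1]
`a.append(662)` → a = [1, 4, 9, 7, 1, 662]
`print(a)` → prints [1, 4, 9, 7, 1, 662]
`print(b)` → prints [1, 4, 9, 7, 1]

Answer:
[1, 4, 9, 7, 1, 662]
[1, 4, 9, 7, 1]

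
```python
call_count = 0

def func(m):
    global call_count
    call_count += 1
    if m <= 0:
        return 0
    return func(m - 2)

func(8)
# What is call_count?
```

Linear recursion stepping by 2: 5 calls from m=8 down to ≤0.

Answer: 5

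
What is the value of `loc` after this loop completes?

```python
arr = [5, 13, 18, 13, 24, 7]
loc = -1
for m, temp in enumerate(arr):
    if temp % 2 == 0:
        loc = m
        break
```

First even number index in [5, 13, 18, 13, 24, 7]
`loc` takes the values: -1 → 2

Answer: 2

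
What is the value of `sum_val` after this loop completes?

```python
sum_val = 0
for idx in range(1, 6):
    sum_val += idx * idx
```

Sum of squares 1² to 5² = 55
`sum_val` takes the values: 0 → 1 → 5 → 14 → 30 → 55

Answer: 55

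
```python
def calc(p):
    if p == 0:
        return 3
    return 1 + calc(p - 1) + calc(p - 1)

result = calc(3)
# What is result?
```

calc(p) = 1 + 2·calc(p-1), calc(0)=3. Closed form: (3+1)·2^3 - 1 = 31.

Answer: 31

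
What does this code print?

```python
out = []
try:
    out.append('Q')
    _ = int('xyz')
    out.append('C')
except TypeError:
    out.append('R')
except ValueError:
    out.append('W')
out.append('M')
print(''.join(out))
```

Execution trace: 'Q' (try body) → 'W' (except ValueError) → 'M' (after the try/except). Output: QWM

Answer: QWM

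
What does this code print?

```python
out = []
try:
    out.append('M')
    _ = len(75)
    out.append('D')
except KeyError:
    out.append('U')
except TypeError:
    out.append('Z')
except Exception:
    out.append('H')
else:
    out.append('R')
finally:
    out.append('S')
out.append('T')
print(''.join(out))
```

Execution trace: 'M' (try body) → 'Z' (except TypeError) → 'S' (finally) → 'T' (after the try/except). Output: MZST

Answer: MZST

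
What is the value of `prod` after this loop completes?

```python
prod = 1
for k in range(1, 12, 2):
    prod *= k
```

Product of 1, 3, 5, ... up to 11
`prod` takes the values: 1 → 3 → 15 → 105 → 945 → 10395

Answer: 10395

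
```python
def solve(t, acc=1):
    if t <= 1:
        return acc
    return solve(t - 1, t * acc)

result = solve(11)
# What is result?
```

Accumulator trace (n, acc): (11, 1) -> (10, 11) -> (9, 110) -> (8, 990) -> (7, 7920) -> (6, 55440) -> (5, 332640) -> (4, 1663200) -> (3, 6652800) -> (2, 19958400) -> (1, 39916800) -> return 39916800

Answer: 39916800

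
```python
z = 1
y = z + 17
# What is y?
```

Trace:
`z = 1` → z = 1
`y = z + 17` → y = 18
So y = 18

Answer: 18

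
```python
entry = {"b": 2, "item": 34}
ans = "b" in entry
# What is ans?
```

Trace:
`entry = {"b": 2, "item": 34}` → entry = {'b': 2, 'item': 34}
`ans = "b" in entry` → ans = True
So ans = True

Answer: True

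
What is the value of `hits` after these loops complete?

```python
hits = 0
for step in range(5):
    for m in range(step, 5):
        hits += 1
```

Upper triangle: 5 + 4 + ... + 1
`hits` takes the values: 0 → 1 → 2 → 3 → 4 → 5 → 6 → 7 → 8 → 9 → 10 → 11 → 12 → 13 → 14 → 15

Answer: 15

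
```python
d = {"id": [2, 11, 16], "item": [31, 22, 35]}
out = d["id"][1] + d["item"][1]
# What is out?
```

Trace:
`d = {"id": [2, 11, 16], "item": [31, 22, 35]}` → d = {'id': [2, 11, 16], 'item': [31, 22, 35]}
`out = d["id"][1] + d["item"][1]` → out = 33
So out = 33

Answer: 33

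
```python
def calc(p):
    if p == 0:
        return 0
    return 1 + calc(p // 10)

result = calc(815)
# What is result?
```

Count of digits of 815: 3

Answer: 3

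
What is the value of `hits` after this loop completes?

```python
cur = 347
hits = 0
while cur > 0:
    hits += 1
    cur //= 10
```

Count digits by repeated division by 10
`hits` takes the values: 0 → 1 → 2 → 3

Answer: 3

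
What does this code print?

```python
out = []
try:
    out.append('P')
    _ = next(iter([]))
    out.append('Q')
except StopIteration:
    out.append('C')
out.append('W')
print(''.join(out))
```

Execution trace: 'P' (try body) → 'C' (except StopIteration) → 'W' (after the try/except). Output: PCW

Answer: PCW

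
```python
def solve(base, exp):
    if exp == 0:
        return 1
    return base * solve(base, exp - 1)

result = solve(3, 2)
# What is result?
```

solve(3, 2) = 3 * 3 = 9

Answer: 9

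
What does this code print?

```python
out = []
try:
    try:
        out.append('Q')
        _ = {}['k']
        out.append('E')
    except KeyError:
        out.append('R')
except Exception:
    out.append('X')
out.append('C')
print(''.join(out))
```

Execution trace: 'Q' (inner try body) → 'R' (inner except KeyError) → 'C' (after the try/except). Output: QRC

Answer: QRC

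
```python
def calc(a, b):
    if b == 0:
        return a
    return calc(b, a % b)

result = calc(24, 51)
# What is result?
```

calc(24, 51) -> calc(51, 24) -> calc(24, 3) -> calc(3, 0) -> 3

Answer: 3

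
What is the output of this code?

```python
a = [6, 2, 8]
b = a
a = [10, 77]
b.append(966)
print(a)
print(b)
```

Key concept: rebinding vs mutation: a is rebound to a new list, b still points at the original.
Step by step:
`a = [6, 2, 8]` → a = [6, 2, 8]
`b = a` → b = [6, 2, 8] (same object as a)
`a = [10, 77]` → a = [10, 77]
`b.append(966)` → b = [6, 2, 8, 966]
`print(a)` → prints [10, 77]
`print(b)` → prints [6, 2, 8, 966]

Answer:
[10, 77]
[6, 2, 8, 966]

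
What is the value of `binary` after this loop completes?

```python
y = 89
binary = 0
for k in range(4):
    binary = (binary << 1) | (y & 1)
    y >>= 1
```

Reverse lowest 4 bits of 89
`binary` takes the values: 0 → 1 → 2 → 4 → 9

Answer: 9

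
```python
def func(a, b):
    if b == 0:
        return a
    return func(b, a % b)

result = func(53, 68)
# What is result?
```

func(53, 68) -> func(68, 53) -> func(53, 15) -> func(15, 8) -> func(8, 7) -> func(7, 1) -> func(1, 0) -> 1

Answer: 1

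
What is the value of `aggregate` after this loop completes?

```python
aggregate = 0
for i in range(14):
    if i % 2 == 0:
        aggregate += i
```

Sum of even numbers 0 to 13
`aggregate` takes the values: 0 → 2 → 6 → 12 → 20 → 30 → 42

Answer: 42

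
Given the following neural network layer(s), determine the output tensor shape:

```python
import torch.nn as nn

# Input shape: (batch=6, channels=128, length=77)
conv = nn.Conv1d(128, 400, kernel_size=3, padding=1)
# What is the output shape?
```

Input: (6, 128, 77) -> Output: (6, 400, 77)

Answer: (6, 400, 77)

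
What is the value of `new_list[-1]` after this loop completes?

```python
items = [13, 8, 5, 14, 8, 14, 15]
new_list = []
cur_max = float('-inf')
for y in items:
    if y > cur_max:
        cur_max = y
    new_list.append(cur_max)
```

Running max ends at 15
`new_list` takes the values: [] → [13] → [13, 13] → [13, 13, 13] → [13, 13, 13, 14] → [13, 13, 13, 14, 14] → [13, 13, 13, 14, 14, 14] → [13, 13, 13, 14, 14, 14, 15]
So `new_list[-1]` = 15

Answer: 15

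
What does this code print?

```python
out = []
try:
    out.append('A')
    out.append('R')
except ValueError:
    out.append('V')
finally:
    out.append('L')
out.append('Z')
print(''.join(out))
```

Execution trace: 'A' (try body) → 'R' (try body, no exception) → 'L' (finally) → 'Z' (after the try/except). Output: ARLZ

Answer: ARLZ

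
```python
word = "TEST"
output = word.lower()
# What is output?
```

Trace:
`word = "TEST"` → word = 'TEST'
`output = word.lower()` → output = 'test'
So output = 'test'

Answer: 'test'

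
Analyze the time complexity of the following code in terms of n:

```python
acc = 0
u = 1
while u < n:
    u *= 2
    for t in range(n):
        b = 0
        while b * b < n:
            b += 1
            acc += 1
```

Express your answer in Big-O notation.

Each loop level contributes: log n × n × √n. Multiplying the contributions gives O(n√n log n).

Answer: O(n√n log n)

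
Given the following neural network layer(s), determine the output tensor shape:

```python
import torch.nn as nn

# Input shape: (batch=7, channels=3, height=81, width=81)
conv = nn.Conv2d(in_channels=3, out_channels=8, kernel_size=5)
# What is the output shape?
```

Input: (7, 3, 81, 81) -> Output: (7, 8, 77, 77)

Answer: (7, 8, 77, 77)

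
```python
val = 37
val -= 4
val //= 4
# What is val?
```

Trace:
`val = 37` → val = 37
`val -= 4` → val = 33
`val //= 4` → val = 8
So val = 8

Answer: 8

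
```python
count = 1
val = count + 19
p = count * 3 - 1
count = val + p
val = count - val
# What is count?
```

Trace:
`count = 1` → count = 1
`val = count + 19` → val = 20
`p = count * 3 - 1` → p = 2
`count = val + p` → count = 22
`val = count - val` → val = 2
So count = 22

Answer: 22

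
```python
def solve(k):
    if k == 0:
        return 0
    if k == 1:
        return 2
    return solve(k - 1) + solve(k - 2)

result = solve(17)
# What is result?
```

Build up from base cases: solve(0)=0, solve(1)=2, solve(2)=2, solve(3)=4, solve(4)=6, solve(5)=10, solve(6)=16, ..., solve(17)=3194

Answer: 3194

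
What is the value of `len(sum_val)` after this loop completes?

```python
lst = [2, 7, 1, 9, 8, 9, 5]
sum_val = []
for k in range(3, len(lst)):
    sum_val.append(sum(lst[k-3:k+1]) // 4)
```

Number of 4-element averages
`sum_val` takes the values: [] → [4] → [4, 6] → [4, 6, 6] → [4, 6, 6, 7]
So `len(sum_val)` = 4

Answer: 4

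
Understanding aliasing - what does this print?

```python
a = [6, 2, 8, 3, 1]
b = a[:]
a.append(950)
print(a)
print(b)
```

Key concept: slice [:] creates copy.
Step by step:
`a = [6, 2, 8, 3, 1]` → a = [6, 2, 8, 3, 1]
`b = a[:]` → b = [6, 2, 8, 3, 1]
`a.append(950)` → a = [6, 2, 8, 3, 1, 950]
`print(a)` → prints [6, 2, 8, 3, 1, 950]
`print(b)` → prints [6, 2, 8, 3, 1]

Answer:
[6, 2, 8, 3, 1, 950]
[6, 2, 8, 3, 1]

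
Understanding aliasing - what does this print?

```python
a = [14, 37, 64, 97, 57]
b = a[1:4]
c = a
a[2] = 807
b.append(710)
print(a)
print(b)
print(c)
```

Key concept: slice vs alias.
Step by step:
`a = [14, 37, 64, 97, 57]` → a = [14, 37, 64, 97, 57]
`b = a[1:4]` → b = [37, 64, 97]
`c = a` → c = [14, 37, 64, 97, 57] (same object as a)
`a[2] = 807` → a = [14, 37, 807, 97, 57] (same object as c); c = [14, 37, 807, 97, 57] (same object as a)
`b.append(710)` → b = [37, 64, 97, 710]
`print(a)` → prints [14, 37, 807, 97, 57]
`print(b)` → prints [37, 64, 97, 710]
`print(c)` → prints [14, 37, 807, 97, 57]

Answer:
[14, 37, 807, 97, 57]
[37, 64, 97, 710]
[14, 37, 807, 97, 57]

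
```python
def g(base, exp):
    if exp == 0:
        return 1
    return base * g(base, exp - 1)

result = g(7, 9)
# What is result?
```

g(7, 9) = 7 * 7 * 7 * 7 * 7 * 7 * 7 * 7 * 7 = 40353607

Answer: 40353607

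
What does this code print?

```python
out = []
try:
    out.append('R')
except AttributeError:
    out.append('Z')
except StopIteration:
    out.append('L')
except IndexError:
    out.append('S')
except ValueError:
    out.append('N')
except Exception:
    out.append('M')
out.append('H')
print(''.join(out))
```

Execution trace: 'R' (try body, no exception) → 'H' (after the try/except). Output: RH

Answer: RH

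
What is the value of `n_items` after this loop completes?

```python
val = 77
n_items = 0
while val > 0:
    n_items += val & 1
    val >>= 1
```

Count set bits in 77 (binary: 0b1001101)
`n_items` takes the values: 0 → 1 → 2 → 3 → 4

Answer: 4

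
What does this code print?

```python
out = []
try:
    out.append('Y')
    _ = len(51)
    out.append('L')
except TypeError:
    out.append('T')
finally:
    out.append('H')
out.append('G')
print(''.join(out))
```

Execution trace: 'Y' (try body) → 'T' (except TypeError) → 'H' (finally) → 'G' (after the try/except). Output: YTHG

Answer: YTHG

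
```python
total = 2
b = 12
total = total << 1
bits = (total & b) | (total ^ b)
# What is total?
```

Trace:
`total = 2` → total = 2
`b = 12` → b = 12
`total = total << 1` → total = 4
`bits = (total & b) | (total ^ b)` → bits = 12
So total = 4

Answer: 4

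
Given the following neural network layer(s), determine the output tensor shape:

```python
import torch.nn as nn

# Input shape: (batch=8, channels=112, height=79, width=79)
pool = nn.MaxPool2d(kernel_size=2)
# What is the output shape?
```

Input: (8, 112, 79, 79) -> Output: (8, 112, 39, 39)

Answer: (8, 112, 39, 39)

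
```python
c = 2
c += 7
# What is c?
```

Trace:
`c = 2` → c = 2
`c += 7` → c = 9
So c = 9

Answer: 9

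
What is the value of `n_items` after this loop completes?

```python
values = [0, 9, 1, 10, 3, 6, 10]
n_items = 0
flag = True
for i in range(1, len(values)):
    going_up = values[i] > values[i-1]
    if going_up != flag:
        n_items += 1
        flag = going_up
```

Count direction changes in [0, 9, 1, 10, 3, 6, 10]
`n_items` takes the values: 0 → 1 → 2 → 3 → 4

Answer: 4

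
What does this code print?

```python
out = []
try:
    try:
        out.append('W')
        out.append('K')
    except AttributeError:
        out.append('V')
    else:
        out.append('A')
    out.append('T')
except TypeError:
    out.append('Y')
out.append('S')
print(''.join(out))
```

Execution trace: 'W' (inner try body) → 'K' (inner try body, no exception) → 'A' (inner else) → 'T' (try body, no exception) → 'S' (after the try/except). Output: WKATS

Answer: WKATS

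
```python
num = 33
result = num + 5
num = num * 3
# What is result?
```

Trace:
`num = 33` → num = 33
`result = num + 5` → result = 38
`num = num * 3` → num = 99
So result = 38

Answer: 38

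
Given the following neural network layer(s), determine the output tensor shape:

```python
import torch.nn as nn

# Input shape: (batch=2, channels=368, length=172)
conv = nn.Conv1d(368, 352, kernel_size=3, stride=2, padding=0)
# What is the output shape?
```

Input: (2, 368, 172) -> Output: (2, 352, 85)

Answer: (2, 352, 85)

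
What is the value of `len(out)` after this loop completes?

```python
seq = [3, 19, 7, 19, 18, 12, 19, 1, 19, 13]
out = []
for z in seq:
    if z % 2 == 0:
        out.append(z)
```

Count even numbers in [3, 19, 7, 19, 18, 12, 19, 1, 19, 13]
`out` takes the values: [] → [18] → [18, 12]
So `len(out)` = 2

Answer: 2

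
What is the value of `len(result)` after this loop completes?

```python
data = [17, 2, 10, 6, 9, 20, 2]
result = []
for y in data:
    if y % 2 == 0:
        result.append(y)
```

Count even numbers in [17, 2, 10, 6, 9, 20, 2]
`result` takes the values: [] → [2] → [2, 10] → [2, 10, 6] → [2, 10, 6, 20] → [2, 10, 6, 20, 2]
So `len(result)` = 5

Answer: 5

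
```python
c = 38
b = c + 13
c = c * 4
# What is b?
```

Trace:
`c = 38` → c = 38
`b = c + 13` → b = 51
`c = c * 4` → c = 152
So b = 51

Answer: 51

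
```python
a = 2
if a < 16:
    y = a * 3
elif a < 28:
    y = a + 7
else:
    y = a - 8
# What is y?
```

Trace:
`a = 2` → a = 2
`if a < 16: ...` → a < 16 is True → y = 6
So y = 6

Answer: 6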